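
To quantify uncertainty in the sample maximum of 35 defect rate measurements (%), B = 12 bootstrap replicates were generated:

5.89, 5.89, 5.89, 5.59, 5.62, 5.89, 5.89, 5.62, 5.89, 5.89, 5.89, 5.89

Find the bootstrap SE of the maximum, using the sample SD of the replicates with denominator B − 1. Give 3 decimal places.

SE* = 0.127

Bootstrap SE is the standard deviation of the 12 replicate maximums.
Mean of replicates: (5.89 + 5.89 + 5.89 + 5.59 + 5.62 + 5.89 + 5.89 + 5.62 + 5.89 + 5.89 + 5.89 + 5.89) / 12 = 69.8400 / 12 = 5.8200
Sum of squared deviations: (+0.0700)² + (+0.0700)² + (+0.0700)² + (−0.2300)² + (−0.2000)² + (+0.0700)² + (+0.0700)² + (−0.2000)² + (+0.0700)² + (+0.0700)² + (+0.0700)² + (+0.0700)² = 0.1770
Variance = 0.1770 / 11 = 0.0161
SE* = √0.0161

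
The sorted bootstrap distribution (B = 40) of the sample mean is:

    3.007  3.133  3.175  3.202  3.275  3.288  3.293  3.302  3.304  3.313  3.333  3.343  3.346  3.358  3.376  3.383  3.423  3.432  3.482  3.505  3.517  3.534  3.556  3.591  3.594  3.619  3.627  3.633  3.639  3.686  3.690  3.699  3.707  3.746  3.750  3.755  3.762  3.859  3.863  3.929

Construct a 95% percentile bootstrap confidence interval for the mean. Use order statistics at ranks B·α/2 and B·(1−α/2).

(3.007, 3.863)

α = 0.05; lower rank = 40 × 0.025 = 1; upper rank = 40 × 0.975 = 39.
The 1st smallest replicate is 3.007; the 39th is 3.863.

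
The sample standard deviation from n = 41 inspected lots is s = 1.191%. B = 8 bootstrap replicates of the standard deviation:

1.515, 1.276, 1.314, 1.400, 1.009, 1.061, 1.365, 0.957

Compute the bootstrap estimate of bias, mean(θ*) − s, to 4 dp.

bias = +0.0461

mean(θ*) = (1.515 + 1.276 + 1.314 + 1.400 + 1.009 + 1.061 + 1.365 + 0.957) / 8 = 1.23713
bias = 1.23713 − 1.191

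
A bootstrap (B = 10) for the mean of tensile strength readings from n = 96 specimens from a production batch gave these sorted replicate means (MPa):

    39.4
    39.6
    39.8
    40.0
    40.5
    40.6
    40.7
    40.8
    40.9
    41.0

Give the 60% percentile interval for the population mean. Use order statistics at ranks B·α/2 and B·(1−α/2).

(39.6, 40.8)

α = 0.40; lower rank = 10 × 0.200 = 2; upper rank = 10 × 0.800 = 8.
The 2nd smallest replicate is 39.6; the 8th is 40.8.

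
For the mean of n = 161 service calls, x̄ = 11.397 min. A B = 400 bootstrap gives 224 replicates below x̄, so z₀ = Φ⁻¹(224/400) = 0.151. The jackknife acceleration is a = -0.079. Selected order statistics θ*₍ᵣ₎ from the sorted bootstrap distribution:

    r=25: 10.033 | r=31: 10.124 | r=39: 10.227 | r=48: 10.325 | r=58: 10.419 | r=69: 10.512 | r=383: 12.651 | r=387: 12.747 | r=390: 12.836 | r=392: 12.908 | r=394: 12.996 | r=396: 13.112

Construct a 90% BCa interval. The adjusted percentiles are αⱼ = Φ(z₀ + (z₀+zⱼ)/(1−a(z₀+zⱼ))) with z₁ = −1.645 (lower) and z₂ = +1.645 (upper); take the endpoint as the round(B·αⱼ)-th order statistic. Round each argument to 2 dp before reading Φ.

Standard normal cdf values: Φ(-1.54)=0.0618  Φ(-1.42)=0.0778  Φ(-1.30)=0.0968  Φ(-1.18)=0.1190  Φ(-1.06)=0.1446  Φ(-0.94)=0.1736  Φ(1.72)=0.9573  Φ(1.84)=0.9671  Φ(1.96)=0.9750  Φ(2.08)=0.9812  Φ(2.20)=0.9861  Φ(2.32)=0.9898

Lower: z₀ + z₁ = 0.151 + (-1.645) = -1.494; 1 − a(z₀+z₁) = 1 − (-0.079)(-1.494) = 0.8820; argument = 0.151 + (-1.494)/0.8820 = -1.5429 → -1.54.
α₁ = Φ(-1.54) = 0.0618; rank = round(400 × 0.0618) = 25; θ*₍25₎ = 10.033.
Upper: z₀ + z₂ = 1.796; 1 − a(z₀+z₂) = 1.1419; argument = 1.7238 → 1.72; α₂ = 0.9573; rank = 383; θ*₍383₎ = 12.651.

(10.033, 12.651)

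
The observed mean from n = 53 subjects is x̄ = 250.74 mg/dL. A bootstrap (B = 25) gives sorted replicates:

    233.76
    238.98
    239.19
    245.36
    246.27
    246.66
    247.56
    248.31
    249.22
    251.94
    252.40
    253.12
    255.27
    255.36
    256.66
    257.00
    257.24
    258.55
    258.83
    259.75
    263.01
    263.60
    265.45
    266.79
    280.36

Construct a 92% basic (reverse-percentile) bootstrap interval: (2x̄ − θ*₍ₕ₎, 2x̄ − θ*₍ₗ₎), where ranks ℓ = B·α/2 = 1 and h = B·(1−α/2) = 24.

(234.69, 267.72)

Percentile endpoints at ranks 1 and 24: θ*₍1₎ = 233.76, θ*₍24₎ = 266.79.
Basic interval reflects these around x̄:
  lower = 2 × 250.74 − 266.79 = 234.69
  upper = 2 × 250.74 − 233.76 = 267.72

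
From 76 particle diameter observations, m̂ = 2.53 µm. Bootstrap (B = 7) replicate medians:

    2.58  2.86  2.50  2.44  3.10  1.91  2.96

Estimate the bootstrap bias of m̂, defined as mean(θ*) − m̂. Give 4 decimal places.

bias = +0.0914

mean(θ*) = (2.58 + 2.86 + 2.50 + 2.44 + 3.10 + 1.91 + 2.96) / 7 = 2.62143
bias = 2.62143 − 2.53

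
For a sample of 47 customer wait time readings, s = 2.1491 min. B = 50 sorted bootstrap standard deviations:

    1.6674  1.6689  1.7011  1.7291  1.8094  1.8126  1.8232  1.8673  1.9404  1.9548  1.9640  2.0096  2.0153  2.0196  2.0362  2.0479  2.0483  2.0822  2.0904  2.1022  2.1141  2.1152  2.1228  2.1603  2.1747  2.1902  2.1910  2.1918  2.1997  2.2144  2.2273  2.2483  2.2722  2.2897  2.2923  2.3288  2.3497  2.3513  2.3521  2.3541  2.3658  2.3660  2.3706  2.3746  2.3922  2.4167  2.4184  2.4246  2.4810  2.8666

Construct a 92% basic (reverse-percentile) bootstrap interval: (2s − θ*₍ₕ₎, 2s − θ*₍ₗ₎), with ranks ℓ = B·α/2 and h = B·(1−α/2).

Percentile endpoints at ranks 2 and 48: θ*₍2₎ = 1.6689, θ*₍48₎ = 2.4246.
Basic interval reflects these around s:
  lower = 2 × 2.1491 − 2.4246 = 1.8736
  upper = 2 × 2.1491 − 1.6689 = 2.6293

(1.8736, 2.6293)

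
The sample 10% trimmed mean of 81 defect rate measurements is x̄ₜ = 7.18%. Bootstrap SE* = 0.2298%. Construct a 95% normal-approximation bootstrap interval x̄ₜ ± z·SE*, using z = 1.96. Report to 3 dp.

Margin = 1.96 × 0.2298 = 0.4504
Interval: 7.18 ± 0.4504

(6.730, 7.630)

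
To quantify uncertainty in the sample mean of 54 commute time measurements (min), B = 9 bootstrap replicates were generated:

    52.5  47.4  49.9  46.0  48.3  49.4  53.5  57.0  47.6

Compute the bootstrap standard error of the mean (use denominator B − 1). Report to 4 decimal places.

SE* = 3.5177

Bootstrap SE is the standard deviation of the 9 replicate means.
Mean of replicates: (52.5 + 47.4 + 49.9 + 46.0 + 48.3 + 49.4 + 53.5 + 57.0 + 47.6) / 9 = 451.60000 / 9 = 50.17778
Sum of squared deviations: (+2.32222)² + (−2.77778)² + (−0.27778)² + (−4.17778)² + (−1.87778)² + (−0.77778)² + (+3.32222)² + (+6.82222)² + (−2.57778)² = 98.99556
Variance = 98.99556 / 8 = 12.37444
SE* = √12.37444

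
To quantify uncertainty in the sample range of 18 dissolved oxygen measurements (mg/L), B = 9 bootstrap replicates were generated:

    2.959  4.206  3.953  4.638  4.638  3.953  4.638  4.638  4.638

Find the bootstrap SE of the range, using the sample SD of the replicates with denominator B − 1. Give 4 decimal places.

SE* = 0.5698

Bootstrap SE is the standard deviation of the 9 replicate ranges.
Mean of replicates: (2.959 + 4.206 + 3.953 + 4.638 + 4.638 + 3.953 + 4.638 + 4.638 + 4.638) / 9 = 38.26100 / 9 = 4.25122
Sum of squared deviations: (−1.29222)² + (−0.04522)² + (−0.29822)² + (+0.38678)² + (+0.38678)² + (−0.29822)² + (+0.38678)² + (+0.38678)² + (+0.38678)² = 2.59774
Variance = 2.59774 / 8 = 0.32472
SE* = √0.32472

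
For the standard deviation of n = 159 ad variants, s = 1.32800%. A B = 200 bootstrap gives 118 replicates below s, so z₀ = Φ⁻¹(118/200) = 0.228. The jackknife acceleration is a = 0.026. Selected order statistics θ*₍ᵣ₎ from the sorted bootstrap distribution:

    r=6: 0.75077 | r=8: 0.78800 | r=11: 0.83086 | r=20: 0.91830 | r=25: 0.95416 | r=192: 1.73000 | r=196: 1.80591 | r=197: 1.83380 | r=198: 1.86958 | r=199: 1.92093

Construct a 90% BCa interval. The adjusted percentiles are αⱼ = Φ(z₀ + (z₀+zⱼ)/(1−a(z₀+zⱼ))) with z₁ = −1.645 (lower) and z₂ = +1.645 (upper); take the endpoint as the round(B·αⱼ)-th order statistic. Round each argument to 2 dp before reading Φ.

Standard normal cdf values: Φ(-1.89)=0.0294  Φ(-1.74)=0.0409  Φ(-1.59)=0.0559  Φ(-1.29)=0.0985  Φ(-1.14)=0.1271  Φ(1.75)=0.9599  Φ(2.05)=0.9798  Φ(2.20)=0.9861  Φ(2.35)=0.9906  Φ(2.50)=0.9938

Lower: z₀ + z₁ = 0.228 + (-1.645) = -1.417; 1 − a(z₀+z₁) = 1 − (0.026)(-1.417) = 1.0368; argument = 0.228 + (-1.417)/1.0368 = -1.1386 → -1.14.
α₁ = Φ(-1.14) = 0.1271; rank = round(200 × 0.1271) = 25; θ*₍25₎ = 0.95416.
Upper: z₀ + z₂ = 1.873; 1 − a(z₀+z₂) = 0.9513; argument = 2.1969 → 2.20; α₂ = 0.9861; rank = 197; θ*₍197₎ = 1.83380.

(0.95416, 1.83380)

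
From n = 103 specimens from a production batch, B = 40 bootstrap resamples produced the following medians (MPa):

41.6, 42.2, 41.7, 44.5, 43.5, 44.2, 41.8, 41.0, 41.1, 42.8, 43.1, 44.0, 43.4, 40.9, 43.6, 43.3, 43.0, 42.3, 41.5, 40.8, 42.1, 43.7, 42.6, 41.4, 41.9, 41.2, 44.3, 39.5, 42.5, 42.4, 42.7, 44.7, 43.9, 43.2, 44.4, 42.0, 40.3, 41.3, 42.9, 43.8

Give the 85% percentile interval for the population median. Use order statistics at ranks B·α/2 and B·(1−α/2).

(40.8, 44.3)

Sorted replicates: 39.5, 40.3, 40.8, 40.9, 41.0, 41.1, 41.2, 41.3, 41.4, 41.5, 41.6, 41.7, 41.8, 41.9, 42.0, 42.1, 42.2, 42.3, 42.4, 42.5, 42.6, 42.7, 42.8, 42.9, 43.0, 43.1, 43.2, 43.3, 43.4, 43.5, 43.6, 43.7, 43.8, 43.9, 44.0, 44.2, 44.3, 44.4, 44.5, 44.7
α = 0.15; lower rank = 40 × 0.075 = 3; upper rank = 40 × 0.925 = 37.
The 3rd smallest replicate is 40.8; the 37th is 44.3.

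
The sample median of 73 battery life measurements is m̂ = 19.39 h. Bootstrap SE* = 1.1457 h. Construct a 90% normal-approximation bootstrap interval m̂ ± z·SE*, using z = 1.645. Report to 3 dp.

(17.505, 21.275)

Margin = 1.645 × 1.1457 = 1.8847
Interval: 19.39 ± 1.8847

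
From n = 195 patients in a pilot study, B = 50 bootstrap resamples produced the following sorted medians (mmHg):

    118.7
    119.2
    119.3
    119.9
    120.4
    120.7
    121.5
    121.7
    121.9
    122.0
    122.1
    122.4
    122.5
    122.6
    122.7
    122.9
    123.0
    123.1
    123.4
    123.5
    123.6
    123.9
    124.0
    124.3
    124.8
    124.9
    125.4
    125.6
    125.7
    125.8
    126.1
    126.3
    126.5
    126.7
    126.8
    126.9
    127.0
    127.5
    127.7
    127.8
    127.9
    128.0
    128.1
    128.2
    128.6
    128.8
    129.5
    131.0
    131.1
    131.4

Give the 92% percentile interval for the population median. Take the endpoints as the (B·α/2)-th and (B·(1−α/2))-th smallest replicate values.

α = 0.08; lower rank = 50 × 0.040 = 2; upper rank = 50 × 0.960 = 48.
The 2nd smallest replicate is 119.2; the 48th is 131.0.

(119.2, 131.0)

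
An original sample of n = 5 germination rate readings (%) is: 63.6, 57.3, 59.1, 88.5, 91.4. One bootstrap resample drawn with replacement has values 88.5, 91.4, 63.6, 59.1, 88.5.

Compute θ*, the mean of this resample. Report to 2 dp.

θ* = 78.22

Mean = (88.5 + 91.4 + 63.6 + 59.1 + 88.5) / 5 = 391.10 / 5 = 78.22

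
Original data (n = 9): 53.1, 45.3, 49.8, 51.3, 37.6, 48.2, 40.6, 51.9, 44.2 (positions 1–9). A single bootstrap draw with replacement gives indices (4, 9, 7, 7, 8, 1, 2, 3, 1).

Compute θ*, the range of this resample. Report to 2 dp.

θ* = 12.50

Resample values: 51.3, 44.2, 40.6, 40.6, 51.9, 53.1, 45.3, 49.8, 53.1.
Range = 53.1 − 40.6 = 12.50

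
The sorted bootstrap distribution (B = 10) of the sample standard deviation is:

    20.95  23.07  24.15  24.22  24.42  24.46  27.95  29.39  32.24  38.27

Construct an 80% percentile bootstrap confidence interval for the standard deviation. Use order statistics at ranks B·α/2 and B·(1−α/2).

(20.95, 32.24)

α = 0.20; lower rank = 10 × 0.100 = 1; upper rank = 10 × 0.900 = 9.
The 1st smallest replicate is 20.95; the 9th is 32.24.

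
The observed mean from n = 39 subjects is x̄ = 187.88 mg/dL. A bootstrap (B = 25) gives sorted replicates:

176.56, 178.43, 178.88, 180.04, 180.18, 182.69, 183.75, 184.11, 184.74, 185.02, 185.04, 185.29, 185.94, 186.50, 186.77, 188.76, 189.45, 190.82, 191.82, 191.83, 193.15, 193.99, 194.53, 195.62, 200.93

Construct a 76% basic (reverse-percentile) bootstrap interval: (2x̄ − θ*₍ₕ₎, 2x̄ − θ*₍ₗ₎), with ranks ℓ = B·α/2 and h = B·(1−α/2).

Percentile endpoints at ranks 3 and 22: θ*₍3₎ = 178.88, θ*₍22₎ = 193.99.
Basic interval reflects these around x̄:
  lower = 2 × 187.88 − 193.99 = 181.77
  upper = 2 × 187.88 − 178.88 = 196.88

(181.77, 196.88)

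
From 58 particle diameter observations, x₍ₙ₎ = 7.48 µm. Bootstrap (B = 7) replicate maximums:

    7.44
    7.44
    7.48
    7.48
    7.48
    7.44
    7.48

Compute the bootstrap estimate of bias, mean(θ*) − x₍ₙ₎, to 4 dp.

bias = −0.0171

mean(θ*) = (7.44 + 7.44 + 7.48 + 7.48 + 7.48 + 7.44 + 7.48) / 7 = 7.46286
bias = 7.46286 − 7.48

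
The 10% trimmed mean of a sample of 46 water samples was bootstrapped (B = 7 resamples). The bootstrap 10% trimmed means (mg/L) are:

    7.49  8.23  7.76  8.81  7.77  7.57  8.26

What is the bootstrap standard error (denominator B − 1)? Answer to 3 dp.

SE* = 0.471

Bootstrap SE is the standard deviation of the 7 replicate 10% trimmed means.
Mean of replicates: (7.49 + 8.23 + 7.76 + 8.81 + 7.77 + 7.57 + 8.26) / 7 = 55.8900 / 7 = 7.9843
Sum of squared deviations: (−0.4943)² + (+0.2457)² + (−0.2243)² + (+0.8257)² + (−0.2143)² + (−0.4143)² + (+0.2757)² = 1.3304
Variance = 1.3304 / 6 = 0.2217
SE* = √0.2217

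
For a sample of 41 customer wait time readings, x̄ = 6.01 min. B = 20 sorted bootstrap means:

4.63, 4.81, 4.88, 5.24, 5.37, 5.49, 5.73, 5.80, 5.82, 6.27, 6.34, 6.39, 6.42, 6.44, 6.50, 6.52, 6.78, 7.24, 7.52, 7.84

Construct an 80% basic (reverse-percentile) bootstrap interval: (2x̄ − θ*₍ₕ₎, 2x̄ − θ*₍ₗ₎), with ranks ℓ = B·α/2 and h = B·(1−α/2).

(4.78, 7.21)

Percentile endpoints at ranks 2 and 18: θ*₍2₎ = 4.81, θ*₍18₎ = 7.24.
Basic interval reflects these around x̄:
  lower = 2 × 6.01 − 7.24 = 4.78
  upper = 2 × 6.01 − 4.81 = 7.21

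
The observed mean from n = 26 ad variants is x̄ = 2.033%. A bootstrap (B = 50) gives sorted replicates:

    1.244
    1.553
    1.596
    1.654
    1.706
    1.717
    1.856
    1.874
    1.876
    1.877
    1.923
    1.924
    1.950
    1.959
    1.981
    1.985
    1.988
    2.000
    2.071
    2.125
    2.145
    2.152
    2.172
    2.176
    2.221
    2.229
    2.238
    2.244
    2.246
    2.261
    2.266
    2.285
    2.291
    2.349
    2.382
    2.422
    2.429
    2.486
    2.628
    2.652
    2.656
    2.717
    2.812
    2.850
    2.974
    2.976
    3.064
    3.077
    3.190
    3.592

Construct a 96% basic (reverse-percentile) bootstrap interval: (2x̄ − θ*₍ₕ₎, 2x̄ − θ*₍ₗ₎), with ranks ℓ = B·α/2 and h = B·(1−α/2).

Percentile endpoints at ranks 1 and 49: θ*₍1₎ = 1.244, θ*₍49₎ = 3.190.
Basic interval reflects these around x̄:
  lower = 2 × 2.033 − 3.190 = 0.876
  upper = 2 × 2.033 − 1.244 = 2.822

(0.876, 2.822)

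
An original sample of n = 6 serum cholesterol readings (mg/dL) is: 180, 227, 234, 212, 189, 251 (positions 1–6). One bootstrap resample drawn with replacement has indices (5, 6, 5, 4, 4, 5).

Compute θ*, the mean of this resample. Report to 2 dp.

Resample values: 189, 251, 189, 212, 212, 189.
Mean = (189 + 251 + 189 + 212 + 212 + 189) / 6 = 1242.0 / 6 = 207.00

θ* = 207.00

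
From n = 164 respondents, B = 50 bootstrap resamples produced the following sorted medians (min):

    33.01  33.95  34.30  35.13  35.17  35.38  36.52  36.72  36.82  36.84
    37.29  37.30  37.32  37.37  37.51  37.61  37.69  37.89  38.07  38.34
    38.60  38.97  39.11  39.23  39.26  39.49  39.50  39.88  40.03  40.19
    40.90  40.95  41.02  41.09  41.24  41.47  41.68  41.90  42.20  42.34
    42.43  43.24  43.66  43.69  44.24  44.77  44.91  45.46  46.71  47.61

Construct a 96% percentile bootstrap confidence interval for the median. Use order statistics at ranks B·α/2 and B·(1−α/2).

α = 0.04; lower rank = 50 × 0.020 = 1; upper rank = 50 × 0.980 = 49.
The 1st smallest replicate is 33.01; the 49th is 46.71.

(33.01, 46.71)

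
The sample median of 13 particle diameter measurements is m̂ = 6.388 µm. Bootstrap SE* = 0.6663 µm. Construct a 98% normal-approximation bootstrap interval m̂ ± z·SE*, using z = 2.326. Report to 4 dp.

Margin = 2.326 × 0.6663 = 1.54981
Interval: 6.388 ± 1.54981

(4.8382, 7.9378)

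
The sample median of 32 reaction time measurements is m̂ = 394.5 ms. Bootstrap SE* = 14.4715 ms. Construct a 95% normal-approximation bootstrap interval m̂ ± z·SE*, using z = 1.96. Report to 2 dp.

Margin = 1.96 × 14.4715 = 28.364
Interval: 394.5 ± 28.364

(366.14, 422.86)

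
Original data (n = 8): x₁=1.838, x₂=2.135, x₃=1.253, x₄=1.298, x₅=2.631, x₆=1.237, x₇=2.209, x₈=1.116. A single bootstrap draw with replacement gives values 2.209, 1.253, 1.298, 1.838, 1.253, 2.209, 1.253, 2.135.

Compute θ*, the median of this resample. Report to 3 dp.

Sorted: 1.253, 1.253, 1.253, 1.298, 1.838, 2.135, 2.209, 2.209
Median = average of the two middle values = 1.568

θ* = 1.568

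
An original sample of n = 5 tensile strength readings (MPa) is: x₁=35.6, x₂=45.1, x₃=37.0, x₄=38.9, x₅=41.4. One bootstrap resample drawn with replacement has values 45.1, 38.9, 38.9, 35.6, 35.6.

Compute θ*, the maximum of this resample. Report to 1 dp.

Maximum = 45.1

θ* = 45.1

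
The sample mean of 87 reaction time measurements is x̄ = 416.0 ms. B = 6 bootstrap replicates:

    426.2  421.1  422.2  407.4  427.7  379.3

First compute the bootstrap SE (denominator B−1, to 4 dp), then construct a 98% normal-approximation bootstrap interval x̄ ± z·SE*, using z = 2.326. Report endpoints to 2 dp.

(373.09, 458.91)

Mean of replicates = 413.9833; sum of squared deviations = 1701.8283; SE* = √(1701.8283/5) = 18.4490
Margin = 2.326 × 18.4490 = 42.912
Interval: 416.0 ± 42.912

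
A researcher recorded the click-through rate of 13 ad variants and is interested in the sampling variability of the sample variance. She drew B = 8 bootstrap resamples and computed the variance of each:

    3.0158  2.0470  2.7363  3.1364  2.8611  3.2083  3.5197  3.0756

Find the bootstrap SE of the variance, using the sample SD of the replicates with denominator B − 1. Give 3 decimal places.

Bootstrap SE is the standard deviation of the 8 replicate variances.
Mean of replicates: (3.0158 + 2.0470 + 2.7363 + 3.1364 + 2.8611 + 3.2083 + 3.5197 + 3.0756) / 8 = 23.60020 / 8 = 2.95003
Sum of squared deviations: (+0.06577)² + (−0.90302)² + (−0.21373)² + (+0.18637)² + (−0.08893)² + (+0.25827)² + (+0.56967)² + (+0.12557)² = 1.31511
Variance = 1.31511 / 7 = 0.18787
SE* = √0.18787

SE* = 0.433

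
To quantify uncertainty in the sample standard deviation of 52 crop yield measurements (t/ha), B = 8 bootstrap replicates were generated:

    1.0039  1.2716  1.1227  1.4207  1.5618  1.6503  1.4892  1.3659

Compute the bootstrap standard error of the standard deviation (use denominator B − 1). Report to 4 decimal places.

SE* = 0.2192

Bootstrap SE is the standard deviation of the 8 replicate standard deviations.
Mean of replicates: (1.0039 + 1.2716 + 1.1227 + 1.4207 + 1.5618 + 1.6503 + 1.4892 + 1.3659) / 8 = 10.88610 / 8 = 1.36076
Sum of squared deviations: (−0.35686)² + (−0.08916)² + (−0.23806)² + (+0.05994)² + (+0.20104)² + (+0.28954)² + (+0.12844)² + (+0.00514)² = 0.33634
Variance = 0.33634 / 7 = 0.04805
SE* = √0.04805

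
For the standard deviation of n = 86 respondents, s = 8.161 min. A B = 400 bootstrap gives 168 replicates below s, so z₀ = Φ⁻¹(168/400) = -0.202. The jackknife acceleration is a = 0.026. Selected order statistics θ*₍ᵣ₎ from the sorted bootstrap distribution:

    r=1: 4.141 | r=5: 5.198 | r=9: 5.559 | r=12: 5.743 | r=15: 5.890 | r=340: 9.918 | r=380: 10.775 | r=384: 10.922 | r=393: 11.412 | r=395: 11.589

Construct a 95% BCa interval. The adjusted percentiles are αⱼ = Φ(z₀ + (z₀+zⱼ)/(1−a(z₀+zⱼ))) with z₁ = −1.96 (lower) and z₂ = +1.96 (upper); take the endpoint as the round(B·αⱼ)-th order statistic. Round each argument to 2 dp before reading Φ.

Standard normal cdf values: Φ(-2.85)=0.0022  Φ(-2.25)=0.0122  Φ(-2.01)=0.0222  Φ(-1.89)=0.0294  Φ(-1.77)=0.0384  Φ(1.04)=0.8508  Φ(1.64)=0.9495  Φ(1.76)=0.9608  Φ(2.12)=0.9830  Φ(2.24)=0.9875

(5.198, 10.775)

Lower: z₀ + z₁ = -0.202 + (-1.960) = -2.162; 1 − a(z₀+z₁) = 1 − (0.026)(-2.162) = 1.0562; argument = -0.202 + (-2.162)/1.0562 = -2.2489 → -2.25.
α₁ = Φ(-2.25) = 0.0122; rank = round(400 × 0.0122) = 5; θ*₍5₎ = 5.198.
Upper: z₀ + z₂ = 1.758; 1 − a(z₀+z₂) = 0.9543; argument = 1.6402 → 1.64; α₂ = 0.9495; rank = 380; θ*₍380₎ = 10.775.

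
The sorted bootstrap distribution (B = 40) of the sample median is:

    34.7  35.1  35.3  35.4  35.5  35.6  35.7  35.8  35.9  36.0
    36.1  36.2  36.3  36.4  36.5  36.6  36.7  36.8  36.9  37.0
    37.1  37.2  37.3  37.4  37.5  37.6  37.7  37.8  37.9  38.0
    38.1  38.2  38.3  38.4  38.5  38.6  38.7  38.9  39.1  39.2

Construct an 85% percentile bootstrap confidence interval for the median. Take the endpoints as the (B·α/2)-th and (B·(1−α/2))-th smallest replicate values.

(35.3, 38.7)

α = 0.15; lower rank = 40 × 0.075 = 3; upper rank = 40 × 0.925 = 37.
The 3rd smallest replicate is 35.3; the 37th is 38.7.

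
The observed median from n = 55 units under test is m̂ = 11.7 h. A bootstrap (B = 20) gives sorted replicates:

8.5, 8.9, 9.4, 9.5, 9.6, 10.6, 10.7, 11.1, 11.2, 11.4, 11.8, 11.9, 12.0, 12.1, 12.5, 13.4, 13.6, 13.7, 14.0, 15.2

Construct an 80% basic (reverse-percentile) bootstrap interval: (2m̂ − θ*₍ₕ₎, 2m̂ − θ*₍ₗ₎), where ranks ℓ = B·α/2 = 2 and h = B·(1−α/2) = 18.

(9.7, 14.5)

Percentile endpoints at ranks 2 and 18: θ*₍2₎ = 8.9, θ*₍18₎ = 13.7.
Basic interval reflects these around m̂:
  lower = 2 × 11.7 − 13.7 = 9.7
  upper = 2 × 11.7 − 8.9 = 14.5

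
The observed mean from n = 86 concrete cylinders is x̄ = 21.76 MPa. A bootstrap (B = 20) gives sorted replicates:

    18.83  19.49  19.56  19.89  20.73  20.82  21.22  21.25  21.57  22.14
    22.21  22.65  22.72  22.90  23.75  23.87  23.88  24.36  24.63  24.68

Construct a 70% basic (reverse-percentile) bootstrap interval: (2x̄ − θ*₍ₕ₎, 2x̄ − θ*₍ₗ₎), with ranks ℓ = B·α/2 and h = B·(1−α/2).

(19.64, 23.96)

Percentile endpoints at ranks 3 and 17: θ*₍3₎ = 19.56, θ*₍17₎ = 23.88.
Basic interval reflects these around x̄:
  lower = 2 × 21.76 − 23.88 = 19.64
  upper = 2 × 21.76 − 19.56 = 23.96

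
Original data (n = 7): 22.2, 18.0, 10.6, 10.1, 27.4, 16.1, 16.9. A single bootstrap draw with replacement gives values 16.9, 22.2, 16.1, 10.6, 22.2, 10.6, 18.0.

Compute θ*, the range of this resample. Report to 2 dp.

θ* = 11.60

Range = 22.2 − 10.6 = 11.60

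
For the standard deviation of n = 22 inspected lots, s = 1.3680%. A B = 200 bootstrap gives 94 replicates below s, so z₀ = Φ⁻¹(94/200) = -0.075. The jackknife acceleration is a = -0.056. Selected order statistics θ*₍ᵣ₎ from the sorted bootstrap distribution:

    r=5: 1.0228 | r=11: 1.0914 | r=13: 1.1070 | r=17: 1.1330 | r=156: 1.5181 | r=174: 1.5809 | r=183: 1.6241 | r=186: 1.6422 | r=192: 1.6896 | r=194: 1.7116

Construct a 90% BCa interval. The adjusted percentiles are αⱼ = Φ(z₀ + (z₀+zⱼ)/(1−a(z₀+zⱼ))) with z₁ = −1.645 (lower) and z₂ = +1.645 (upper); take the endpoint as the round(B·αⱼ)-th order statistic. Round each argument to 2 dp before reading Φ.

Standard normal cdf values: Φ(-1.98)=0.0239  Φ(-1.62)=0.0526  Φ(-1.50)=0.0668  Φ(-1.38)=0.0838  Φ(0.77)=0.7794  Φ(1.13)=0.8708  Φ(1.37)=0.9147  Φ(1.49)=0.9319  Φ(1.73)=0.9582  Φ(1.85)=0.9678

(1.0228, 1.6241)

Lower: z₀ + z₁ = -0.075 + (-1.645) = -1.720; 1 − a(z₀+z₁) = 1 − (-0.056)(-1.720) = 0.9037; argument = -0.075 + (-1.720)/0.9037 = -1.9783 → -1.98.
α₁ = Φ(-1.98) = 0.0239; rank = round(200 × 0.0239) = 5; θ*₍5₎ = 1.0228.
Upper: z₀ + z₂ = 1.570; 1 − a(z₀+z₂) = 1.0879; argument = 1.3681 → 1.37; α₂ = 0.9147; rank = 183; θ*₍183₎ = 1.6241.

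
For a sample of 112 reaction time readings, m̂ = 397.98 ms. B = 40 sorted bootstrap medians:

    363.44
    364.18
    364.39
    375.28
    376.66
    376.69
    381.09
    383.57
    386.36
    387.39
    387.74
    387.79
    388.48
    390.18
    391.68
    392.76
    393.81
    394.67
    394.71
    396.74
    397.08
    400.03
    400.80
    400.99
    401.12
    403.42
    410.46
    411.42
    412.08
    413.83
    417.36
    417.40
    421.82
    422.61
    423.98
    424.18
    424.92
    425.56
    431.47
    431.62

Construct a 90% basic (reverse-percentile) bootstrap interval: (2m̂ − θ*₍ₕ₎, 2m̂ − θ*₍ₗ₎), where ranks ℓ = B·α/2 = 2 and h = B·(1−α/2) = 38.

(370.40, 431.78)

Percentile endpoints at ranks 2 and 38: θ*₍2₎ = 364.18, θ*₍38₎ = 425.56.
Basic interval reflects these around m̂:
  lower = 2 × 397.98 − 425.56 = 370.40
  upper = 2 × 397.98 − 364.18 = 431.78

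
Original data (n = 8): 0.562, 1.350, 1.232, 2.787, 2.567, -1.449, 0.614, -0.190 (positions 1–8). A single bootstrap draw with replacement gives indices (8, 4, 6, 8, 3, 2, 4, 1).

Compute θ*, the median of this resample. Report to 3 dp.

Resample values: -0.190, 2.787, -1.449, -0.190, 1.232, 1.350, 2.787, 0.562.
Sorted: -1.449, -0.190, -0.190, 0.562, 1.232, 1.350, 2.787, 2.787
Median = average of the two middle values = 0.897

θ* = 0.897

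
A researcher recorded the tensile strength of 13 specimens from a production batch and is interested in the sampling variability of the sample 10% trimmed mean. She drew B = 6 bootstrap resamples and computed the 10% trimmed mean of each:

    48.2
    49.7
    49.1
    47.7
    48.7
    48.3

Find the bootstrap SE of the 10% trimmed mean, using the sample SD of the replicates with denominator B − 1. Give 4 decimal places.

Bootstrap SE is the standard deviation of the 6 replicate 10% trimmed means.
Mean of replicates: (48.2 + 49.7 + 49.1 + 47.7 + 48.7 + 48.3) / 6 = 291.70000 / 6 = 48.61667
Sum of squared deviations: (−0.41667)² + (+1.08333)² + (+0.48333)² + (−0.91667)² + (+0.08333)² + (−0.31667)² = 2.52833
Variance = 2.52833 / 5 = 0.50567
SE* = √0.50567

SE* = 0.7111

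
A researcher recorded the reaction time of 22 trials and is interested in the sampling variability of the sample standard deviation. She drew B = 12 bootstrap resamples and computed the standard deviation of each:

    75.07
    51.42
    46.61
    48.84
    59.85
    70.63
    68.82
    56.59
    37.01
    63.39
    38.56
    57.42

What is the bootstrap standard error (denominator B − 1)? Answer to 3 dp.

Bootstrap SE is the standard deviation of the 12 replicate standard deviations.
Mean of replicates: (75.07 + 51.42 + 46.61 + 48.84 + 59.85 + 70.63 + 68.82 + 56.59 + 37.01 + 63.39 + 38.56 + 57.42) / 12 = 674.2100 / 12 = 56.1842
Sum of squared deviations: (+18.8858)² + (−4.7642)² + (−9.5742)² + (−7.3442)² + (+3.6658)² + (+14.4458)² + (+12.6358)² + (+0.4058)² + (−19.1742)² + (+7.2058)² + (−17.6242)² + (+1.2358)² = 1638.6341
Variance = 1638.6341 / 11 = 148.9667
SE* = √148.9667

SE* = 12.205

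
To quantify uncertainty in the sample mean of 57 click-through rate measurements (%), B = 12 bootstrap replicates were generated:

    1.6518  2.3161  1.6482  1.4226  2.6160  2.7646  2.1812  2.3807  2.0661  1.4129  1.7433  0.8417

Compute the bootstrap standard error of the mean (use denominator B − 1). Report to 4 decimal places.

Bootstrap SE is the standard deviation of the 12 replicate means.
Mean of replicates: (1.6518 + 2.3161 + 1.6482 + 1.4226 + 2.6160 + 2.7646 + 2.1812 + 2.3807 + 2.0661 + 1.4129 + 1.7433 + 0.8417) / 12 = 23.04520 / 12 = 1.92043
Sum of squared deviations: (−0.26863)² + (+0.39567)² + (−0.27223)² + (−0.49783)² + (+0.69557)² + (+0.84417)² + (+0.26077)² + (+0.46027)² + (+0.14567)² + (−0.50753)² + (−0.17713)² + (−1.07873)² = 3.50079
Variance = 3.50079 / 11 = 0.31825
SE* = √0.31825

SE* = 0.5641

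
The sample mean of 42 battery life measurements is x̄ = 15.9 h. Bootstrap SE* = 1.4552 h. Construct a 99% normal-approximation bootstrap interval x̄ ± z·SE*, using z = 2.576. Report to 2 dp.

Margin = 2.576 × 1.4552 = 3.749
Interval: 15.9 ± 3.749

(12.15, 19.65)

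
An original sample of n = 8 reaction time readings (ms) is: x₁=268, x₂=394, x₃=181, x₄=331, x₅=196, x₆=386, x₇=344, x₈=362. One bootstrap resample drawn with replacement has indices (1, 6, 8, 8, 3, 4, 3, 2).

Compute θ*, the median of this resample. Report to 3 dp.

Resample values: 268, 386, 362, 362, 181, 331, 181, 394.
Sorted: 181, 181, 268, 331, 362, 362, 386, 394
Median = average of the two middle values = 346.500

θ* = 346.500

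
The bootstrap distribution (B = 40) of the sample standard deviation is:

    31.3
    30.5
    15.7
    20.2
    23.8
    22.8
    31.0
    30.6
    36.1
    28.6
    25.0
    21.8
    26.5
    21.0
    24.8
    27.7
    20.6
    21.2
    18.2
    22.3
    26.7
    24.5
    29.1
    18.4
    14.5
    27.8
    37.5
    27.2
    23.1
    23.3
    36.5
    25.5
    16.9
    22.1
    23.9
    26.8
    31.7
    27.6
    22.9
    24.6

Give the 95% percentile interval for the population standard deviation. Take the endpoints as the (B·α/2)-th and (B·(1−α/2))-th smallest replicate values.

(14.5, 36.5)

Sorted replicates: 14.5, 15.7, 16.9, 18.2, 18.4, 20.2, 20.6, 21.0, 21.2, 21.8, 22.1, 22.3, 22.8, 22.9, 23.1, 23.3, 23.8, 23.9, 24.5, 24.6, 24.8, 25.0, 25.5, 26.5, 26.7, 26.8, 27.2, 27.6, 27.7, 27.8, 28.6, 29.1, 30.5, 30.6, 31.0, 31.3, 31.7, 36.1, 36.5, 37.5
α = 0.05; lower rank = 40 × 0.025 = 1; upper rank = 40 × 0.975 = 39.
The 1st smallest replicate is 14.5; the 39th is 36.5.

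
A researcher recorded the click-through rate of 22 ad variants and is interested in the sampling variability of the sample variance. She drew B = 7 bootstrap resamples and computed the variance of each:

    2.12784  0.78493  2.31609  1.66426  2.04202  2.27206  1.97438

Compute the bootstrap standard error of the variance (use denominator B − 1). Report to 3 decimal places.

SE* = 0.530

Bootstrap SE is the standard deviation of the 7 replicate variances.
Mean of replicates: (2.12784 + 0.78493 + 2.31609 + 1.66426 + 2.04202 + 2.27206 + 1.97438) / 7 = 13.181580 / 7 = 1.883083
Sum of squared deviations: (+0.244757)² + (−1.098153)² + (+0.433007)² + (−0.218823)² + (+0.158937)² + (+0.388977)² + (+0.091297)² = 1.686124
Variance = 1.686124 / 6 = 0.281021
SE* = √0.281021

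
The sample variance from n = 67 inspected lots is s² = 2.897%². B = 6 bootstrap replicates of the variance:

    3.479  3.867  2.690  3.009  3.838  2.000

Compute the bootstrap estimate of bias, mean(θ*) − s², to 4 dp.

mean(θ*) = (3.479 + 3.867 + 2.690 + 3.009 + 3.838 + 2.000) / 6 = 3.14717
bias = 3.14717 − 2.897

bias = +0.2502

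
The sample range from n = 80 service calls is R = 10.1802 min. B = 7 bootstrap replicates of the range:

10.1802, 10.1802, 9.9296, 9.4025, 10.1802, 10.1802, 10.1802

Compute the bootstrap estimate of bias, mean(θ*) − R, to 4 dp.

mean(θ*) = (10.1802 + 10.1802 + 9.9296 + 9.4025 + 10.1802 + 10.1802 + 10.1802) / 7 = 10.03330
bias = 10.03330 − 10.1802

bias = −0.1469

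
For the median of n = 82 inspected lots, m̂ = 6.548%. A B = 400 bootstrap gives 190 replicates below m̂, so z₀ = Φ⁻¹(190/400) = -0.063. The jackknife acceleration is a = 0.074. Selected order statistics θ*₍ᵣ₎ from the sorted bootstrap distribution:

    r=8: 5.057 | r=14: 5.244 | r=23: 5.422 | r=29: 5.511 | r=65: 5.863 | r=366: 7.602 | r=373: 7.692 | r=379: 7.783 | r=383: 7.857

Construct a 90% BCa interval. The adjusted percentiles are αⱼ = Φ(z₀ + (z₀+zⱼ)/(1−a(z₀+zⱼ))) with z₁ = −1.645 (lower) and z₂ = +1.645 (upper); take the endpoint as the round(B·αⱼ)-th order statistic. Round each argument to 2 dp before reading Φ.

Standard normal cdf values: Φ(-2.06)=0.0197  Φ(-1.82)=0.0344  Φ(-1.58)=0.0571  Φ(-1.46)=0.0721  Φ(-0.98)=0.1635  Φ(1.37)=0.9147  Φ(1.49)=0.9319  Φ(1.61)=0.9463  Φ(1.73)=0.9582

(5.422, 7.857)

Lower: z₀ + z₁ = -0.063 + (-1.645) = -1.708; 1 − a(z₀+z₁) = 1 − (0.074)(-1.708) = 1.1264; argument = -0.063 + (-1.708)/1.1264 = -1.5793 → -1.58.
α₁ = Φ(-1.58) = 0.0571; rank = round(400 × 0.0571) = 23; θ*₍23₎ = 5.422.
Upper: z₀ + z₂ = 1.582; 1 − a(z₀+z₂) = 0.8829; argument = 1.7288 → 1.73; α₂ = 0.9582; rank = 383; θ*₍383₎ = 7.857.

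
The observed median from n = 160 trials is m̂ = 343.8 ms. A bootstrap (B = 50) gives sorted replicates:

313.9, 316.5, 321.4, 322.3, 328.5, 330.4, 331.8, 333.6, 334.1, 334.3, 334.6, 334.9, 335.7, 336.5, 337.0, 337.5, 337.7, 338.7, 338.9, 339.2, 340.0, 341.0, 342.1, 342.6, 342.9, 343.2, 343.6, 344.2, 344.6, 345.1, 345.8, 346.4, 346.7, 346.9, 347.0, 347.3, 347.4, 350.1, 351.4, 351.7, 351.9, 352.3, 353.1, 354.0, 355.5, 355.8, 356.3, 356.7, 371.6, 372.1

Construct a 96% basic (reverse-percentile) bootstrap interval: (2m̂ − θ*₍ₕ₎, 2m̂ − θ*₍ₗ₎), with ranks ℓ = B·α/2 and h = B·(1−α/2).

Percentile endpoints at ranks 1 and 49: θ*₍1₎ = 313.9, θ*₍49₎ = 371.6.
Basic interval reflects these around m̂:
  lower = 2 × 343.8 − 371.6 = 316.0
  upper = 2 × 343.8 − 313.9 = 373.7

(316.0, 373.7)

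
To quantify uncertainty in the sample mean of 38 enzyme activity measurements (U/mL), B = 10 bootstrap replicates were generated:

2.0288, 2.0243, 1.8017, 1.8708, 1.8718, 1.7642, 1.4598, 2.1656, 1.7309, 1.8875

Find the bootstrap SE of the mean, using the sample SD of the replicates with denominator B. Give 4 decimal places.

Bootstrap SE is the standard deviation of the 10 replicate means.
Mean of replicates: (2.0288 + 2.0243 + 1.8017 + 1.8708 + 1.8718 + 1.7642 + 1.4598 + 2.1656 + 1.7309 + 1.8875) / 10 = 18.60540 / 10 = 1.86054
Sum of squared deviations: (+0.16826)² + (+0.16376)² + (−0.05884)² + (+0.01026)² + (+0.01126)² + (−0.09634)² + (−0.40074)² + (+0.30506)² + (−0.12964)² + (+0.02696)² = 0.33929
Variance = 0.33929 / 10 = 0.03393
SE* = √0.03393

SE* = 0.1842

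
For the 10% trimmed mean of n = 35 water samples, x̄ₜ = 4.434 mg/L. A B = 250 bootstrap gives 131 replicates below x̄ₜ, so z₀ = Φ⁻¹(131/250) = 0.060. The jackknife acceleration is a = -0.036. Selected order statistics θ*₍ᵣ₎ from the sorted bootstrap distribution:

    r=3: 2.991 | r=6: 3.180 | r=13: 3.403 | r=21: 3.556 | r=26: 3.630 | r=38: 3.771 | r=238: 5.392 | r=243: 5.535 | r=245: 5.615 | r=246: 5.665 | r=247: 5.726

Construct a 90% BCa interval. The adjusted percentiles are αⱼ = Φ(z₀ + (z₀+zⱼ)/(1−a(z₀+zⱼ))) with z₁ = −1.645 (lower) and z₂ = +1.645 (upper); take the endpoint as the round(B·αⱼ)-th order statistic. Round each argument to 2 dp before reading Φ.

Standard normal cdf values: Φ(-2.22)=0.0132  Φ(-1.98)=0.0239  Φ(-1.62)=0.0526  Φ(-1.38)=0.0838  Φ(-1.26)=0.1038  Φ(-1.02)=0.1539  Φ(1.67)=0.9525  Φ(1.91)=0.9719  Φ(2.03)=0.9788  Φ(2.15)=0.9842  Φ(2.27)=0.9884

(3.403, 5.392)

Lower: z₀ + z₁ = 0.060 + (-1.645) = -1.585; 1 − a(z₀+z₁) = 1 − (-0.036)(-1.585) = 0.9429; argument = 0.060 + (-1.585)/0.9429 = -1.6209 → -1.62.
α₁ = Φ(-1.62) = 0.0526; rank = round(250 × 0.0526) = 13; θ*₍13₎ = 3.403.
Upper: z₀ + z₂ = 1.705; 1 − a(z₀+z₂) = 1.0614; argument = 1.6664 → 1.67; α₂ = 0.9525; rank = 238; θ*₍238₎ = 5.392.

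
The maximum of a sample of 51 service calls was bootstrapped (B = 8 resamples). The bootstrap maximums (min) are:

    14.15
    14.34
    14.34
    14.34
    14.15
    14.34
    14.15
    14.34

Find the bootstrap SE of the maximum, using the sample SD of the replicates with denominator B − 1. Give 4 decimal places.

Bootstrap SE is the standard deviation of the 8 replicate maximums.
Mean of replicates: (14.15 + 14.34 + 14.34 + 14.34 + 14.15 + 14.34 + 14.15 + 14.34) / 8 = 114.15000 / 8 = 14.26875
Sum of squared deviations: (−0.11875)² + (+0.07125)² + (+0.07125)² + (+0.07125)² + (−0.11875)² + (+0.07125)² + (−0.11875)² + (+0.07125)² = 0.06769
Variance = 0.06769 / 7 = 0.00967
SE* = √0.00967

SE* = 0.0983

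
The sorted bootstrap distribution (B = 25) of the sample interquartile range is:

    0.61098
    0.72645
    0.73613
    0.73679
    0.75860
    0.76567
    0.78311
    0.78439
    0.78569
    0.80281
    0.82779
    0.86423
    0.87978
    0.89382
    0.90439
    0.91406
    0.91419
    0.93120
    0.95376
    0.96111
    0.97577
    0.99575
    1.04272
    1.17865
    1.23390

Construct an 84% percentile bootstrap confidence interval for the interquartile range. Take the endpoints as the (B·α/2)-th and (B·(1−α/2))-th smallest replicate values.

(0.72645, 1.04272)

α = 0.16; lower rank = 25 × 0.080 = 2; upper rank = 25 × 0.920 = 23.
The 2nd smallest replicate is 0.72645; the 23rd is 1.04272.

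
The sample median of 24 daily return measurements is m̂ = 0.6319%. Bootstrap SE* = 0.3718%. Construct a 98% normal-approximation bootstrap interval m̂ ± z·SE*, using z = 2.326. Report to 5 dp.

Margin = 2.326 × 0.3718 = 0.864807
Interval: 0.6319 ± 0.864807

(-0.23291, 1.49671)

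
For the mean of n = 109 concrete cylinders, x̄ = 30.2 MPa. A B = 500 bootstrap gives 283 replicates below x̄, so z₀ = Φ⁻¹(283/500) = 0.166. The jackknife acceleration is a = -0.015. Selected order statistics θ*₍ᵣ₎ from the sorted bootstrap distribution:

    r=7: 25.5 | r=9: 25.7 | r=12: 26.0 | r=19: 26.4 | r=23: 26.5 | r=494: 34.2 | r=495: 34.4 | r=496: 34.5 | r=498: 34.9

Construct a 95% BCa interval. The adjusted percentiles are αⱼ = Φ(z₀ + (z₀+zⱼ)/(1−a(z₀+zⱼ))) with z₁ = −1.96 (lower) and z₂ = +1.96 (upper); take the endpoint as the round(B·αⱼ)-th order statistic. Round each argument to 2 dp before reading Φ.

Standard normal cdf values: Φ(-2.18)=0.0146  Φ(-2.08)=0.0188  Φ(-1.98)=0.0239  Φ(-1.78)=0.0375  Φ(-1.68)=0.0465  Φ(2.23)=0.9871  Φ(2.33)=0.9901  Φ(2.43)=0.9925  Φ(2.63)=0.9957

Lower: z₀ + z₁ = 0.166 + (-1.960) = -1.794; 1 − a(z₀+z₁) = 1 − (-0.015)(-1.794) = 0.9731; argument = 0.166 + (-1.794)/0.9731 = -1.6776 → -1.68.
α₁ = Φ(-1.68) = 0.0465; rank = round(500 × 0.0465) = 23; θ*₍23₎ = 26.5.
Upper: z₀ + z₂ = 2.126; 1 − a(z₀+z₂) = 1.0319; argument = 2.2263 → 2.23; α₂ = 0.9871; rank = 494; θ*₍494₎ = 34.2.

(26.5, 34.2)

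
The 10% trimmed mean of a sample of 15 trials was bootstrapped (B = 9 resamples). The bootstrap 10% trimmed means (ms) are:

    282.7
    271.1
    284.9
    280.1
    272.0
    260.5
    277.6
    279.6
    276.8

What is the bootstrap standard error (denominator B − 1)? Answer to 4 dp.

Bootstrap SE is the standard deviation of the 9 replicate 10% trimmed means.
Mean of replicates: (282.7 + 271.1 + 284.9 + 280.1 + 272.0 + 260.5 + 277.6 + 279.6 + 276.8) / 9 = 2485.30000 / 9 = 276.14444
Sum of squared deviations: (+6.55556)² + (−5.04444)² + (+8.75556)² + (+3.95556)² + (−4.14444)² + (−15.64444)² + (+1.45556)² + (+3.45556)² + (+0.65556)² = 437.14222
Variance = 437.14222 / 8 = 54.64278
SE* = √54.64278

SE* = 7.3921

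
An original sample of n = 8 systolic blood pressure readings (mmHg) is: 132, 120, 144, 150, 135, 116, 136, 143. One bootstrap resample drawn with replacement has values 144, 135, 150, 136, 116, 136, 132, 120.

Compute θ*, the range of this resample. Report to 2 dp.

θ* = 34.00

Range = 150 − 116 = 34.00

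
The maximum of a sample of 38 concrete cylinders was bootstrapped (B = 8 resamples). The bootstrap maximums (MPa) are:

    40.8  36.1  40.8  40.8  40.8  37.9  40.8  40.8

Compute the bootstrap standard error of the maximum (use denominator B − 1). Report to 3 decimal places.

Bootstrap SE is the standard deviation of the 8 replicate maximums.
Mean of replicates: (40.8 + 36.1 + 40.8 + 40.8 + 40.8 + 37.9 + 40.8 + 40.8) / 8 = 318.8000 / 8 = 39.8500
Sum of squared deviations: (+0.9500)² + (−3.7500)² + (+0.9500)² + (+0.9500)² + (+0.9500)² + (−1.9500)² + (+0.9500)² + (+0.9500)² = 23.2800
Variance = 23.2800 / 7 = 3.3257
SE* = √3.3257

SE* = 1.824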